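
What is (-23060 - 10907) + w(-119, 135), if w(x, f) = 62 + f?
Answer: -33770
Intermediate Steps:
(-23060 - 10907) + w(-119, 135) = (-23060 - 10907) + (62 + 135) = -33967 + 197 = -33770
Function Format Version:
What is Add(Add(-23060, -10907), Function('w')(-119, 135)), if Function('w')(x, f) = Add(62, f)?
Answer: -33770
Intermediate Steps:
Add(Add(-23060, -10907), Function('w')(-119, 135)) = Add(Add(-23060, -10907), Add(62, 135)) = Add(-33967, 197) = -33770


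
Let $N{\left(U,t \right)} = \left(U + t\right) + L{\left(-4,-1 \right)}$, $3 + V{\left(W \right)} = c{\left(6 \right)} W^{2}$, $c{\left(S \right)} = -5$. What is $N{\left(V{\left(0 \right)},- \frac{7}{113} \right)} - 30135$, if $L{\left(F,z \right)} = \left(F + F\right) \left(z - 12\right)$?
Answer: $- \frac{3393849}{113} \approx -30034.0$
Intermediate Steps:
$L{\left(F,z \right)} = 2 F \left(-12 + z\right)$
$V{\left(W \right)} = -3 - 5 W^{2}$
$N{\left(U,t \right)} = 104 + U + t$ ($N{\left(U,t \right)} = \left(U + t\right) + 2 \left(-4\right) \left(-12 - 1\right) = \left(U + t\right) + 2 \left(-4\right) \left(-13\right) = \left(U + t\right) + 104 = 104 + U + t$)
$N{\left(V{\left(0 \right)},- \frac{7}{113} \right)} - 30135 = \left(104 - \left(3 + 5 \cdot 0^{2}\right) - \frac{7}{113}\right) - 30135 = \left(104 - 3 - \frac{7}{113}\right) - 30135 = \frac{11406}{113} - 30135 = - \frac{3393849}{113}$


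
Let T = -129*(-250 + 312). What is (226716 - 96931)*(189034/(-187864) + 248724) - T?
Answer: 3032173968524171/93932 ≈ 3.2281e+10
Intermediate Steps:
T = -7998 (T = -129*62 = -7998)
(226716 - 96931)*(189034/(-187864) + 248724) - T = (226716 - 96931)*(189034/(-187864) + 248724) - 1*(-7998) = 129785*(189034*(-1/187864) + 248724) + 7998 = 129785*(-94517/93932 + 248724) + 7998 = 129785*(23363048251/93932) + 7998 = 3032173217256035/93932 + 7998 = 3032173968524171/93932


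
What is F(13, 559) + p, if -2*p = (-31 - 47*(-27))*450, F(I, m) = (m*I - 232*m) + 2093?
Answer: -398878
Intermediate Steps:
F(I, m) = 2093 - 232*m + I*m (F(I, m) = (I*m - 232*m) + 2093 = (-232*m + I*m) + 2093 = 2093 - 232*m + I*m)
p = -278550 (p = -(-31 - 47*(-27))*450/2 = -(-31 + 1269)*450/2 = -619*450 = -½*557100 = -278550)
F(13, 559) + p = (2093 - 232*559 + 13*559) - 278550 = (2093 - 129688 + 7267) - 278550 = -120328 - 278550 = -398878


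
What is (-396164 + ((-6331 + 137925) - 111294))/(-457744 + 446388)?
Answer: 93966/2839 ≈ 33.098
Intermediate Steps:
(-396164 + ((-6331 + 137925) - 111294))/(-457744 + 446388) = (-396164 + (131594 - 111294))/(-11356) = (-396164 + 20300)*(-1/11356) = -375864*(-1/11356) = 93966/2839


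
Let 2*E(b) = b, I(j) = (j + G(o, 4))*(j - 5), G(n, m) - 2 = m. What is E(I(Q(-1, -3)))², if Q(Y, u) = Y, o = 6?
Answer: 225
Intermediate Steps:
G(n, m) = 2 + m
I(j) = (-5 + j)*(6 + j) (I(j) = (j + (2 + 4))*(j - 5) = (j + 6)*(-5 + j) = (6 + j)*(-5 + j) = (-5 + j)*(6 + j))
E(b) = b/2
E(I(Q(-1, -3)))² = ((-30 - 1 + (-1)²)/2)² = ((-30 - 1 + 1)/2)² = ((½)*(-30))² = (-15)² = 225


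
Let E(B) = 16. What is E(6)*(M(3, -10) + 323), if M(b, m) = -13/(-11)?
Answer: 57056/11 ≈ 5186.9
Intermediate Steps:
M(b, m) = 13/11 (M(b, m) = -13*(-1/11) = 13/11)
E(6)*(M(3, -10) + 323) = 16*(13/11 + 323) = 16*(3566/11) = 57056/11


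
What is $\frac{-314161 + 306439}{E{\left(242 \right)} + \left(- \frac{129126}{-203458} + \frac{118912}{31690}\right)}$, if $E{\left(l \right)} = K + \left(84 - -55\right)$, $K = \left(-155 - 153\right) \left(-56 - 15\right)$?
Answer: $- \frac{691503386145}{1971114821233} \approx -0.35082$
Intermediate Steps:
$K = 21868$ ($K = \left(-308\right) \left(-71\right) = 21868$)
$E{\left(l \right)} = 22007$ ($E{\left(l \right)} = 21868 + \left(84 - -55\right) = 21868 + \left(84 + 55\right) = 21868 + 139 = 22007$)
$\frac{-314161 + 306439}{E{\left(242 \right)} + \left(- \frac{129126}{-203458} + \frac{118912}{31690}\right)} = \frac{-314161 + 306439}{22007 + \left(- \frac{129126}{-203458} + \frac{118912}{31690}\right)} = - \frac{7722}{22007 + \left(\left(-129126\right) \left(- \frac{1}{203458}\right) + 118912 \cdot \frac{1}{31690}\right)} = - \frac{7722}{22007 + \left(\frac{64563}{101729} + \frac{59456}{15845}\right)} = - \frac{7722}{22007 + \frac{7071400159}{1611896005}} = - \frac{7722}{\frac{35480066782194}{1611896005}} = \left(-7722\right) \frac{1611896005}{35480066782194} = - \frac{691503386145}{1971114821233}$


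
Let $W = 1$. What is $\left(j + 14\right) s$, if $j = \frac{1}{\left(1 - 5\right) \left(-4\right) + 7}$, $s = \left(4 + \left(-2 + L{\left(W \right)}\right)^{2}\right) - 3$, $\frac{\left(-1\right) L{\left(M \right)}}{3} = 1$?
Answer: $\frac{8398}{23} \approx 365.13$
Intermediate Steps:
$L{\left(M \right)} = -3$ ($L{\left(M \right)} = \left(-3\right) 1 = -3$)
$s = 26$ ($s = \left(4 + \left(-2 - 3\right)^{2}\right) - 3 = \left(4 + \left(-5\right)^{2}\right) - 3 = \left(4 + 25\right) - 3 = 29 - 3 = 26$)
$j = \frac{1}{23}$ ($j = \frac{1}{\left(-4\right) \left(-4\right) + 7} = \frac{1}{16 + 7} = \frac{1}{23} \approx 0.043478$)
$\left(j + 14\right) s = \left(\frac{1}{23} + 14\right) 26 = \frac{323}{23} \cdot 26 = \frac{8398}{23}$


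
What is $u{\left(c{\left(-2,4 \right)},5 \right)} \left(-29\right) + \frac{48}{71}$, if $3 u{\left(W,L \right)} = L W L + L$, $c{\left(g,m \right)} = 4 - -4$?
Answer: $- \frac{421951}{213} \approx -1981.0$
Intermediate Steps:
$c{\left(g,m \right)} = 8$ ($c{\left(g,m \right)} = 4 + 4 = 8$)
$u{\left(W,L \right)} = \frac{L}{3} + \frac{W L^{2}}{3}$ ($u{\left(W,L \right)} = \frac{L W L + L}{3} = \frac{W L^{2} + L}{3} = \frac{L + W L^{2}}{3} = \frac{L}{3} + \frac{W L^{2}}{3}$)
$u{\left(c{\left(-2,4 \right)},5 \right)} \left(-29\right) + \frac{48}{71} = \frac{1}{3} \cdot 5 \left(1 + 5 \cdot 8\right) \left(-29\right) + \frac{48}{71} = \frac{1}{3} \cdot 5 \left(1 + 40\right) \left(-29\right) + 48 \cdot \frac{1}{71} = \frac{1}{3} \cdot 5 \cdot 41 \left(-29\right) + \frac{48}{71} = \frac{205}{3} \left(-29\right) + \frac{48}{71} = - \frac{5945}{3} + \frac{48}{71} = - \frac{421951}{213}$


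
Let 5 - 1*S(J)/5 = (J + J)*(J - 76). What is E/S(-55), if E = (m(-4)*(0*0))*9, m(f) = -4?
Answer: 0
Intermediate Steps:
S(J) = 25 - 10*J*(-76 + J) (S(J) = 25 - 5*(J + J)*(J - 76) = 25 - 5*2*J*(-76 + J) = 25 - 10*J*(-76 + J))
E = 0 (E = -0*0*9 = -4*0*9 = 0*9 = 0)
E/S(-55) = 0/(25 - 10*(-55)² + 760*(-55)) = 0/(25 - 10*3025 - 41800) = 0/(25 - 30250 - 41800) = 0/(-72025) = 0*(-1/72025) = 0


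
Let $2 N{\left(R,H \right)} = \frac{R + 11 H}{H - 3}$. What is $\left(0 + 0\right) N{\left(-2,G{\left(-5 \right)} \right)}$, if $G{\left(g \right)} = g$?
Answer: $0$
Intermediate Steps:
$N{\left(R,H \right)} = \frac{R + 11 H}{2 \left(-3 + H\right)}$ ($N{\left(R,H \right)} = \frac{\left(R + 11 H\right) \frac{1}{H - 3}}{2} = \frac{\left(R + 11 H\right) \frac{1}{-3 + H}}{2} = \frac{\frac{1}{-3 + H} \left(R + 11 H\right)}{2} = \frac{R + 11 H}{2 \left(-3 + H\right)}$)
$\left(0 + 0\right) N{\left(-2,G{\left(-5 \right)} \right)} = \left(0 + 0\right) \frac{-2 + 11 \left(-5\right)}{2 \left(-3 - 5\right)} = 0 \frac{-2 - 55}{2 \left(-8\right)} = 0 \cdot \frac{1}{2} \left(- \frac{1}{8}\right) \left(-57\right) = 0 \cdot \frac{57}{16} = 0$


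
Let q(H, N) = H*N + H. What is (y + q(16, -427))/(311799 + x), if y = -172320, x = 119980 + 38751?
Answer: -89568/235265 ≈ -0.38071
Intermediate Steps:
q(H, N) = H + H*N
x = 158731
(y + q(16, -427))/(311799 + x) = (-172320 + 16*(1 - 427))/(311799 + 158731) = (-172320 + 16*(-426))/470530 = (-172320 - 6816)*(1/470530) = -179136*1/470530 = -89568/235265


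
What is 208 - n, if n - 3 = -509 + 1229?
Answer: -515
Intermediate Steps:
n = 723 (n = 3 + (-509 + 1229) = 3 + 720 = 723)
208 - n = 208 - 1*723 = 208 - 723 = -515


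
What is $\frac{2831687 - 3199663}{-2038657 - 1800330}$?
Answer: $\frac{367976}{3838987} \approx 0.095852$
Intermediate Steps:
$\frac{2831687 - 3199663}{-2038657 - 1800330} = - \frac{367976}{-3838987} = \left(-367976\right) \left(- \frac{1}{3838987}\right) = \frac{367976}{3838987}$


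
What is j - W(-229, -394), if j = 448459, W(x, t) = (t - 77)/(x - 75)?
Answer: 136331065/304 ≈ 4.4846e+5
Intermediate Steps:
W(x, t) = (-77 + t)/(-75 + x)
j - W(-229, -394) = 448459 - (-77 - 394)/(-75 - 229) = 448459 - (-471)/(-304) = 448459 - (-1)*(-471)/304 = 448459 - 1*471/304 = 448459 - 471/304 = 136331065/304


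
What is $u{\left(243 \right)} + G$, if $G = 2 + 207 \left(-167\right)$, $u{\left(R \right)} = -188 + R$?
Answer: $-34512$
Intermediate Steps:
$G = -34567$ ($G = 2 - 34569 = -34567$)
$u{\left(243 \right)} + G = \left(-188 + 243\right) - 34567 = 55 - 34567 = -34512$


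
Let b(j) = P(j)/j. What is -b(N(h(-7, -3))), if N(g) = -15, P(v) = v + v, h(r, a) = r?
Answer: -2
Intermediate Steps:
P(v) = 2*v
b(j) = 2 (b(j) = (2*j)/j = 2)
-b(N(h(-7, -3))) = -1*2 = -2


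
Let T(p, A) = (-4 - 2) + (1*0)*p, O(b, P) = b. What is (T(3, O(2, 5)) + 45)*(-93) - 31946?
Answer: -35573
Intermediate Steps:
T(p, A) = -6 (T(p, A) = -6 + 0*p = -6 + 0 = -6)
(T(3, O(2, 5)) + 45)*(-93) - 31946 = (-6 + 45)*(-93) - 31946 = 39*(-93) - 31946 = -3627 - 31946 = -35573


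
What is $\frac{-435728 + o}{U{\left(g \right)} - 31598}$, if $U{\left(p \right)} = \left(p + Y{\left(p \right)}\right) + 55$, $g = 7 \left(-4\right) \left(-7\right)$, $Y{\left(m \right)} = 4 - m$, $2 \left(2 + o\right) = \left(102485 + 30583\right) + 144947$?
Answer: $\frac{197815}{21026} \approx 9.4081$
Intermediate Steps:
$o = \frac{278011}{2}$ ($o = -2 + \frac{\left(102485 + 30583\right) + 144947}{2} = -2 + \frac{133068 + 144947}{2} = -2 + \frac{1}{2} \cdot 278015 = -2 + \frac{278015}{2} = \frac{278011}{2} \approx 1.3901 \cdot 10^{5}$)
$g = 196$ ($g = \left(-28\right) \left(-7\right) = 196$)
$U{\left(p \right)} = 59$ ($U{\left(p \right)} = \left(p - \left(-4 + p\right)\right) + 55 = 4 + 55 = 59$)
$\frac{-435728 + o}{U{\left(g \right)} - 31598} = \frac{-435728 + \frac{278011}{2}}{59 - 31598} = - \frac{593445}{2 \left(-31539\right)} = \left(- \frac{593445}{2}\right) \left(- \frac{1}{31539}\right) = \frac{197815}{21026}$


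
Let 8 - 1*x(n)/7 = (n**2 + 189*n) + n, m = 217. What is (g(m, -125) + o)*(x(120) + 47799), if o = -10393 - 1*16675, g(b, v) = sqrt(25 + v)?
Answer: 5753168060 - 2125450*I ≈ 5.7532e+9 - 2.1254e+6*I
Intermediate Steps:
o = -27068 (o = -10393 - 16675 = -27068)
x(n) = 56 - 1330*n - 7*n**2 (x(n) = 56 - 7*((n**2 + 189*n) + n) = 56 - 7*(n**2 + 190*n) = 56 + (-1330*n - 7*n**2) = 56 - 1330*n - 7*n**2)
(g(m, -125) + o)*(x(120) + 47799) = (sqrt(25 - 125) - 27068)*((56 - 1330*120 - 7*120**2) + 47799) = (sqrt(-100) - 27068)*((56 - 159600 - 7*14400) + 47799) = (10*I - 27068)*((56 - 159600 - 100800) + 47799) = (-27068 + 10*I)*(-260344 + 47799) = (-27068 + 10*I)*(-212545) = 5753168060 - 2125450*I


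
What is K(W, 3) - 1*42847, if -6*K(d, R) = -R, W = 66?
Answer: -85693/2 ≈ -42847.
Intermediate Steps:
K(d, R) = R/6 (K(d, R) = -(-1)*R/6 = R/6)
K(W, 3) - 1*42847 = (1/6)*3 - 1*42847 = 1/2 - 42847 = -85693/2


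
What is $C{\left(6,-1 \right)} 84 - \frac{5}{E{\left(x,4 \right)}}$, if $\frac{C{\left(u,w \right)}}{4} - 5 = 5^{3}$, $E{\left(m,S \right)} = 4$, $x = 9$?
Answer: $\frac{174715}{4} \approx 43679.0$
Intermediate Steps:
$C{\left(u,w \right)} = 520$ ($C{\left(u,w \right)} = 20 + 4 \cdot 5^{3} = 20 + 4 \cdot 125 = 20 + 500 = 520$)
$C{\left(6,-1 \right)} 84 - \frac{5}{E{\left(x,4 \right)}} = 520 \cdot 84 - \frac{5}{4} = 43680 - \frac{5}{4} = \frac{174715}{4}$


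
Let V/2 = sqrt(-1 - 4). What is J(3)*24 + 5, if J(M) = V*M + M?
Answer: 77 + 144*I*sqrt(5) ≈ 77.0 + 321.99*I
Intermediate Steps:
V = 2*I*sqrt(5) (V = 2*sqrt(-1 - 4) = 2*sqrt(-5) = 2*(I*sqrt(5)) = 2*I*sqrt(5) ≈ 4.4721*I)
J(M) = M + 2*I*M*sqrt(5) (J(M) = (2*I*sqrt(5))*M + M = 2*I*M*sqrt(5) + M = M + 2*I*M*sqrt(5))
J(3)*24 + 5 = (3*(1 + 2*I*sqrt(5)))*24 + 5 = (3 + 6*I*sqrt(5))*24 + 5 = (72 + 144*I*sqrt(5)) + 5 = 77 + 144*I*sqrt(5)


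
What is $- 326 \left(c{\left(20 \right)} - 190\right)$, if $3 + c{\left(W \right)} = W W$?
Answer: $-67482$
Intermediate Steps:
$c{\left(W \right)} = -3 + W^{2}$ ($c{\left(W \right)} = -3 + W W = -3 + W^{2}$)
$- 326 \left(c{\left(20 \right)} - 190\right) = - 326 \left(\left(-3 + 20^{2}\right) - 190\right) = - 326 \left(\left(-3 + 400\right) - 190\right) = - 326 \left(397 - 190\right) = \left(-326\right) 207 = -67482$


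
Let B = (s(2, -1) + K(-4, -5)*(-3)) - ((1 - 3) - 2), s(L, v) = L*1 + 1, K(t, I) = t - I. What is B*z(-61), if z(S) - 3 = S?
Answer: -232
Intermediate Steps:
z(S) = 3 + S
s(L, v) = 1 + L (s(L, v) = L + 1 = 1 + L)
B = 4 (B = ((1 + 2) + (-4 - 1*(-5))*(-3)) - ((1 - 3) - 2) = (3 + (-4 + 5)*(-3)) - (-2 - 2) = (3 + 1*(-3)) - 1*(-4) = (3 - 3) + 4 = 0 + 4 = 4)
B*z(-61) = 4*(3 - 61) = 4*(-58) = -232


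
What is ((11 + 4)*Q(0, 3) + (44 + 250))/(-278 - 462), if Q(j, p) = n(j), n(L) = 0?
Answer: -147/370 ≈ -0.39730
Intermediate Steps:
Q(j, p) = 0
((11 + 4)*Q(0, 3) + (44 + 250))/(-278 - 462) = ((11 + 4)*0 + (44 + 250))/(-278 - 462) = (15*0 + 294)/(-740) = (0 + 294)*(-1/740) = 294*(-1/740) = -147/370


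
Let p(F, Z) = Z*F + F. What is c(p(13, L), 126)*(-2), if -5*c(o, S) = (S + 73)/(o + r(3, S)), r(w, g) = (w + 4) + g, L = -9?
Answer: 398/145 ≈ 2.7448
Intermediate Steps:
p(F, Z) = F + F*Z (p(F, Z) = F*Z + F = F + F*Z)
r(w, g) = 4 + g + w (r(w, g) = (4 + w) + g = 4 + g + w)
c(o, S) = -(73 + S)/(5*(7 + S + o)) (c(o, S) = -(S + 73)/(5*(o + (4 + S + 3))) = -(73 + S)/(5*(o + (7 + S))) = -(73 + S)/(5*(7 + S + o)))
c(p(13, L), 126)*(-2) = ((-73 - 1*126)/(5*(7 + 126 + 13*(1 - 9))))*(-2) = ((-73 - 126)/(5*(7 + 126 + 13*(-8))))*(-2) = ((⅕)*(-199)/(7 + 126 - 104))*(-2) = ((⅕)*(-199)/29)*(-2) = ((⅕)*(1/29)*(-199))*(-2) = -199/145*(-2) = 398/145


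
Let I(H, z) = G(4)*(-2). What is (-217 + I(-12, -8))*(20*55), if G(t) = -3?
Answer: -232100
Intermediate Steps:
I(H, z) = 6 (I(H, z) = -3*(-2) = 6)
(-217 + I(-12, -8))*(20*55) = (-217 + 6)*(20*55) = -211*1100 = -232100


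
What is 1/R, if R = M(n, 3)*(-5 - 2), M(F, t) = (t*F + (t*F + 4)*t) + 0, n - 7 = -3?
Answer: -1/420 ≈ -0.0023810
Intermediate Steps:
n = 4 (n = 7 - 3 = 4)
M(F, t) = F*t + t*(4 + F*t) (M(F, t) = (F*t + (F*t + 4)*t) + 0 = (F*t + (4 + F*t)*t) + 0 = (F*t + t*(4 + F*t)) + 0 = F*t + t*(4 + F*t))
R = -420 (R = (3*(4 + 4 + 4*3))*(-5 - 2) = (3*(4 + 4 + 12))*(-7) = (3*20)*(-7) = 60*(-7) = -420)
1/R = 1/(-420) = -1/420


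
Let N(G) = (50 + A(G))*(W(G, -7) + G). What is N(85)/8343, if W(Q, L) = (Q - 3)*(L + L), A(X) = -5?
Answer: -5315/927 ≈ -5.7336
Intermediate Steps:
W(Q, L) = 2*L*(-3 + Q) (W(Q, L) = (-3 + Q)*(2*L) = 2*L*(-3 + Q))
N(G) = 1890 - 585*G (N(G) = (50 - 5)*(2*(-7)*(-3 + G) + G) = 45*((42 - 14*G) + G) = 45*(42 - 13*G) = 1890 - 585*G)
N(85)/8343 = (1890 - 585*85)/8343 = (1890 - 49725)*(1/8343) = -47835*1/8343 = -5315/927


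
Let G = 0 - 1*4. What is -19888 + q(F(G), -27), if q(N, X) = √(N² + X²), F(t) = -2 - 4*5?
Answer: -19888 + √1213 ≈ -19853.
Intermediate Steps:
G = -4 (G = 0 - 4 = -4)
F(t) = -22 (F(t) = -2 - 20 = -22)
-19888 + q(F(G), -27) = -19888 + √((-22)² + (-27)²) = -19888 + √(484 + 729) = -19888 + √1213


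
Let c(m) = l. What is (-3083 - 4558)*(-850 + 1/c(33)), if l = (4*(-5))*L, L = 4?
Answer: 519595641/80 ≈ 6.4949e+6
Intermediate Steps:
l = -80 (l = (4*(-5))*4 = -20*4 = -80)
c(m) = -80
(-3083 - 4558)*(-850 + 1/c(33)) = (-3083 - 4558)*(-850 + 1/(-80)) = -7641*(-850 - 1/80) = -7641*(-68001/80) = 519595641/80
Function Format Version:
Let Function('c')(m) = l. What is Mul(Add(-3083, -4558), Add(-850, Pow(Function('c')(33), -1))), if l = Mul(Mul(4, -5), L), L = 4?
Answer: Rational(519595641, 80) ≈ 6.4949e+6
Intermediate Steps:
l = -80 (l = Mul(Mul(4, -5), 4) = Mul(-20, 4) = -80)
Function('c')(m) = -80
Mul(Add(-3083, -4558), Add(-850, Pow(Function('c')(33), -1))) = Mul(Add(-3083, -4558), Add(-850, Pow(-80, -1))) = Mul(-7641, Add(-850, Rational(-1, 80))) = Mul(-7641, Rational(-68001, 80)) = Rational(519595641, 80)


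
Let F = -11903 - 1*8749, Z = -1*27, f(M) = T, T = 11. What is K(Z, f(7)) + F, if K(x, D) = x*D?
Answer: -20949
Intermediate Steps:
f(M) = 11
Z = -27
K(x, D) = D*x
F = -20652 (F = -11903 - 8749 = -20652)
K(Z, f(7)) + F = 11*(-27) - 20652 = -297 - 20652 = -20949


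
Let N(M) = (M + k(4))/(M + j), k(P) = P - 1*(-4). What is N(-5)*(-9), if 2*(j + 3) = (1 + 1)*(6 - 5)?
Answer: 27/7 ≈ 3.8571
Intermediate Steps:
j = -2 (j = -3 + ((1 + 1)*(6 - 5))/2 = -3 + (2*1)/2 = -3 + (½)*2 = -3 + 1 = -2)
k(P) = 4 + P (k(P) = P + 4 = 4 + P)
N(M) = (8 + M)/(-2 + M) (N(M) = (M + (4 + 4))/(M - 2) = (M + 8)/(-2 + M) = (8 + M)/(-2 + M))
N(-5)*(-9) = ((8 - 5)/(-2 - 5))*(-9) = (3/(-7))*(-9) = -⅐*3*(-9) = -3/7*(-9) = 27/7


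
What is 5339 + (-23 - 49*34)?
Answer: 3650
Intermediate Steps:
5339 + (-23 - 49*34) = 5339 + (-23 - 1666) = 5339 - 1689 = 3650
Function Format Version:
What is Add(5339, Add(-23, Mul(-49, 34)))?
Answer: 3650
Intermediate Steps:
Add(5339, Add(-23, Mul(-49, 34))) = Add(5339, Add(-23, -1666)) = Add(5339, -1689) = 3650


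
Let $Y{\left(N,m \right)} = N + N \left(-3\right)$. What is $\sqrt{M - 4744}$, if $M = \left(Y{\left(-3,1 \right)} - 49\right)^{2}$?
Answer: $i \sqrt{2895} \approx 53.805 i$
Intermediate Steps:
$Y{\left(N,m \right)} = - 2 N$ ($Y{\left(N,m \right)} = N - 3 N = - 2 N$)
$M = 1849$ ($M = \left(\left(-2\right) \left(-3\right) - 49\right)^{2} = \left(6 - 49\right)^{2} = \left(-43\right)^{2} = 1849$)
$\sqrt{M - 4744} = \sqrt{1849 - 4744} = \sqrt{-2895} = i \sqrt{2895}$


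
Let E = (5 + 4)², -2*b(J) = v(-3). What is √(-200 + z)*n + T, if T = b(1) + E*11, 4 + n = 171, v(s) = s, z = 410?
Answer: 1785/2 + 167*√210 ≈ 3312.6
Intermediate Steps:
b(J) = 3/2 (b(J) = -½*(-3) = 3/2)
n = 167 (n = -4 + 171 = 167)
E = 81 (E = 9² = 81)
T = 1785/2 (T = 3/2 + 81*11 = 3/2 + 891 = 1785/2 ≈ 892.50)
√(-200 + z)*n + T = √(-200 + 410)*167 + 1785/2 = √210*167 + 1785/2 = 167*√210 + 1785/2 = 1785/2 + 167*√210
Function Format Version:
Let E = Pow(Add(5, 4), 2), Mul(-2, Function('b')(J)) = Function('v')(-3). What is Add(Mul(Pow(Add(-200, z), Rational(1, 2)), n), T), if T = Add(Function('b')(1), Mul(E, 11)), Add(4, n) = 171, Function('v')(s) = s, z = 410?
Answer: Add(Rational(1785, 2), Mul(167, Pow(210, Rational(1, 2)))) ≈ 3312.6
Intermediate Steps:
Function('b')(J) = Rational(3, 2) (Function('b')(J) = Mul(Rational(-1, 2), -3) = Rational(3, 2))
n = 167 (n = Add(-4, 171) = 167)
E = 81 (E = Pow(9, 2) = 81)
T = Rational(1785, 2) (T = Add(Rational(3, 2), Mul(81, 11)) = Add(Rational(3, 2), 891) = Rational(1785, 2) ≈ 892.50)
Add(Mul(Pow(Add(-200, z), Rational(1, 2)), n), T) = Add(Mul(Pow(Add(-200, 410), Rational(1, 2)), 167), Rational(1785, 2)) = Add(Mul(Pow(210, Rational(1, 2)), 167), Rational(1785, 2)) = Add(Mul(167, Pow(210, Rational(1, 2))), Rational(1785, 2)) = Add(Rational(1785, 2), Mul(167, Pow(210, Rational(1, 2))))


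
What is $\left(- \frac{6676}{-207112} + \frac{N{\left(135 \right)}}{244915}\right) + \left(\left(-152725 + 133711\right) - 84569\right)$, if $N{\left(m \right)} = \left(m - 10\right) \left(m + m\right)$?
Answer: $- \frac{262711100422115}{2536241774} \approx -1.0358 \cdot 10^{5}$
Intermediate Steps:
$N{\left(m \right)} = 2 m \left(-10 + m\right)$ ($N{\left(m \right)} = \left(-10 + m\right) 2 m = 2 m \left(-10 + m\right)$)
$\left(- \frac{6676}{-207112} + \frac{N{\left(135 \right)}}{244915}\right) + \left(\left(-152725 + 133711\right) - 84569\right) = \left(- \frac{6676}{-207112} + \frac{2 \cdot 135 \left(-10 + 135\right)}{244915}\right) + \left(\left(-152725 + 133711\right) - 84569\right) = \left(\left(-6676\right) \left(- \frac{1}{207112}\right) + 2 \cdot 135 \cdot 125 \cdot \frac{1}{244915}\right) - 103583 = \left(\frac{1669}{51778} + 33750 \cdot \frac{1}{244915}\right) - 103583 = \left(\frac{1669}{51778} + \frac{6750}{48983}\right) - 103583 = \frac{431254127}{2536241774} - 103583 = - \frac{262711100422115}{2536241774}$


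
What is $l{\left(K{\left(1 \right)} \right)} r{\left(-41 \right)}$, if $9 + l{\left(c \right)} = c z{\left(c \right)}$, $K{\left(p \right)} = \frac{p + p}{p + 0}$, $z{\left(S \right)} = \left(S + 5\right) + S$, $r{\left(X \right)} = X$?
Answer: $-369$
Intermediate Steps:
$z{\left(S \right)} = 5 + 2 S$ ($z{\left(S \right)} = \left(5 + S\right) + S = 5 + 2 S$)
$K{\left(p \right)} = 2$ ($K{\left(p \right)} = \frac{2 p}{p} = 2$)
$l{\left(c \right)} = -9 + c \left(5 + 2 c\right)$
$l{\left(K{\left(1 \right)} \right)} r{\left(-41 \right)} = \left(-9 + 2 \left(5 + 2 \cdot 2\right)\right) \left(-41\right) = \left(-9 + 2 \left(5 + 4\right)\right) \left(-41\right) = \left(-9 + 2 \cdot 9\right) \left(-41\right) = \left(-9 + 18\right) \left(-41\right) = 9 \left(-41\right) = -369$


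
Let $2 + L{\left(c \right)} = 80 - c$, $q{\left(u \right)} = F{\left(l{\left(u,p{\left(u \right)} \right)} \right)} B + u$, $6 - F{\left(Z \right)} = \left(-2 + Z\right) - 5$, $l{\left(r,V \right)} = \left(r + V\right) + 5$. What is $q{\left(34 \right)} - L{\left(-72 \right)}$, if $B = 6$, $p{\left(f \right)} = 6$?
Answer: $-308$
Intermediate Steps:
$l{\left(r,V \right)} = 5 + V + r$ ($l{\left(r,V \right)} = \left(V + r\right) + 5 = 5 + V + r$)
$F{\left(Z \right)} = 13 - Z$ ($F{\left(Z \right)} = 6 - \left(\left(-2 + Z\right) - 5\right) = 6 - \left(-7 + Z\right) = 13 - Z$)
$q{\left(u \right)} = 12 - 5 u$ ($q{\left(u \right)} = \left(13 - \left(5 + 6 + u\right)\right) 6 + u = \left(13 - \left(11 + u\right)\right) 6 + u = \left(2 - u\right) 6 + u = \left(12 - 6 u\right) + u = 12 - 5 u$)
$L{\left(c \right)} = 78 - c$ ($L{\left(c \right)} = -2 - \left(-80 + c\right) = 78 - c$)
$q{\left(34 \right)} - L{\left(-72 \right)} = \left(12 - 170\right) - \left(78 - -72\right) = \left(12 - 170\right) - \left(78 + 72\right) = -158 - 150 = -308$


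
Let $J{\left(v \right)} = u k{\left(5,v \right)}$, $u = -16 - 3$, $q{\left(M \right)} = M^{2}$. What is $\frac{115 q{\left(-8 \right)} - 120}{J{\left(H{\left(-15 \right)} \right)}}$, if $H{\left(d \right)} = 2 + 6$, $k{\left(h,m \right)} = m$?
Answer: $- \frac{905}{19} \approx -47.632$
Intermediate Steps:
$H{\left(d \right)} = 8$
$u = -19$ ($u = -16 - 3 = -19$)
$J{\left(v \right)} = - 19 v$
$\frac{115 q{\left(-8 \right)} - 120}{J{\left(H{\left(-15 \right)} \right)}} = \frac{115 \left(-8\right)^{2} - 120}{\left(-19\right) 8} = \frac{115 \cdot 64 - 120}{-152} = \left(7360 - 120\right) \left(- \frac{1}{152}\right) = 7240 \left(- \frac{1}{152}\right) = - \frac{905}{19}$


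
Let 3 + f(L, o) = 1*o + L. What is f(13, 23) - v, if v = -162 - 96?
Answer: 291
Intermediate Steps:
f(L, o) = -3 + L + o (f(L, o) = -3 + (1*o + L) = -3 + (o + L) = -3 + (L + o) = -3 + L + o)
v = -258
f(13, 23) - v = (-3 + 13 + 23) - 1*(-258) = 33 + 258 = 291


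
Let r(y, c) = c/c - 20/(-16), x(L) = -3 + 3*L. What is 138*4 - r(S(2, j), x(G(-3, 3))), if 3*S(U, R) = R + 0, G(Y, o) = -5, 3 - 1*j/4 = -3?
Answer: 2199/4 ≈ 549.75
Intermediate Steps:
j = 24 (j = 12 - 4*(-3) = 12 + 12 = 24)
S(U, R) = R/3 (S(U, R) = (R + 0)/3 = R/3)
r(y, c) = 9/4 (r(y, c) = 1 - 20*(-1/16) = 1 + 5/4 = 9/4)
138*4 - r(S(2, j), x(G(-3, 3))) = 138*4 - 1*9/4 = 552 - 9/4 = 2199/4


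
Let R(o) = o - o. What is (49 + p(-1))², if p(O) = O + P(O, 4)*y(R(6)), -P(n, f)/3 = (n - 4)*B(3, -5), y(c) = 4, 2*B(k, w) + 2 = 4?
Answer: 11664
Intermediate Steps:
B(k, w) = 1 (B(k, w) = -1 + (½)*4 = -1 + 2 = 1)
R(o) = 0
P(n, f) = 12 - 3*n (P(n, f) = -3*(n - 4) = -3*(-4 + n) = 12 - 3*n)
p(O) = 48 - 11*O (p(O) = O + (12 - 3*O)*4 = O + (48 - 12*O) = 48 - 11*O)
(49 + p(-1))² = (49 + (48 - 11*(-1)))² = (49 + (48 + 11))² = (49 + 59)² = 108² = 11664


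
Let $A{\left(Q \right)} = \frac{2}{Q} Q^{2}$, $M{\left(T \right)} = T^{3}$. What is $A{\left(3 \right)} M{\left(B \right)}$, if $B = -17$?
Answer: $-29478$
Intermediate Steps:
$A{\left(Q \right)} = 2 Q$
$A{\left(3 \right)} M{\left(B \right)} = 2 \cdot 3 \left(-17\right)^{3} = 6 \left(-4913\right) = -29478$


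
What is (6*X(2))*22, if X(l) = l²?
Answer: 528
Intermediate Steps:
(6*X(2))*22 = (6*2²)*22 = (6*4)*22 = 24*22 = 528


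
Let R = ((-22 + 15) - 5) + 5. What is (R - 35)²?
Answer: 1764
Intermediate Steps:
R = -7 (R = (-7 - 5) + 5 = -12 + 5 = -7)
(R - 35)² = (-7 - 35)² = (-42)² = 1764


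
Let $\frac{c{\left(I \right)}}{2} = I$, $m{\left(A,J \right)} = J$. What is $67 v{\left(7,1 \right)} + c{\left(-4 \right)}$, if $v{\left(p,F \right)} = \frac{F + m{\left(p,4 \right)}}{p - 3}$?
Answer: $\frac{303}{4} \approx 75.75$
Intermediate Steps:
$v{\left(p,F \right)} = \frac{4 + F}{-3 + p}$ ($v{\left(p,F \right)} = \frac{F + 4}{p - 3} = \frac{4 + F}{-3 + p}$)
$c{\left(I \right)} = 2 I$
$67 v{\left(7,1 \right)} + c{\left(-4 \right)} = 67 \frac{4 + 1}{-3 + 7} + 2 \left(-4\right) = 67 \cdot \frac{1}{4} \cdot 5 - 8 = 67 \cdot \frac{5}{4} - 8 = \frac{335}{4} - 8 = \frac{303}{4}$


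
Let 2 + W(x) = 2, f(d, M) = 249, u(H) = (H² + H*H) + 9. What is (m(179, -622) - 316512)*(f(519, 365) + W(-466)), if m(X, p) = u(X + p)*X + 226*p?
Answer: 17380615581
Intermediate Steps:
u(H) = 9 + 2*H² (u(H) = (H² + H²) + 9 = 2*H² + 9 = 9 + 2*H²)
W(x) = 0 (W(x) = -2 + 2 = 0)
m(X, p) = 226*p + X*(9 + 2*(X + p)²) (m(X, p) = (9 + 2*(X + p)²)*X + 226*p = X*(9 + 2*(X + p)²) + 226*p = 226*p + X*(9 + 2*(X + p)²))
(m(179, -622) - 316512)*(f(519, 365) + W(-466)) = ((226*(-622) + 179*(9 + 2*(179 - 622)²)) - 316512)*(249 + 0) = ((-140572 + 179*(9 + 2*(-443)²)) - 316512)*249 = ((-140572 + 179*(9 + 2*196249)) - 316512)*249 = ((-140572 + 179*(9 + 392498)) - 316512)*249 = ((-140572 + 179*392507) - 316512)*249 = ((-140572 + 70258753) - 316512)*249 = (70118181 - 316512)*249 = 69801669*249 = 17380615581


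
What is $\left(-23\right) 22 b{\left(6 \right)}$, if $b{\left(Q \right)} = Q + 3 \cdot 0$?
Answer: $-3036$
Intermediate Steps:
$b{\left(Q \right)} = Q$ ($b{\left(Q \right)} = Q + 0 = Q$)
$\left(-23\right) 22 b{\left(6 \right)} = \left(-23\right) 22 \cdot 6 = \left(-506\right) 6 = -3036$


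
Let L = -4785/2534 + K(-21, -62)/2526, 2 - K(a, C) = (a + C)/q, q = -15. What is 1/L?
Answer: -24003315/45359488 ≈ -0.52918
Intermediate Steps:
K(a, C) = 2 + C/15 + a/15 (K(a, C) = 2 - (a + C)/(-15) = 2 - (C + a)*(-1)/15 = 2 - (-C/15 - a/15) = 2 + (C/15 + a/15) = 2 + C/15 + a/15)
L = -45359488/24003315 (L = -4785/2534 + (2 + (1/15)*(-62) + (1/15)*(-21))/2526 = -4785*1/2534 + (2 - 62/15 - 7/5)*(1/2526) = -4785/2534 - 53/15*1/2526 = -4785/2534 - 53/37890 = -45359488/24003315 ≈ -1.8897)
1/L = 1/(-45359488/24003315) = -24003315/45359488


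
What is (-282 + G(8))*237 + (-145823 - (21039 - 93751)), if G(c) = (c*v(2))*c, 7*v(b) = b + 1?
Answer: -934111/7 ≈ -1.3344e+5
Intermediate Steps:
v(b) = ⅐ + b/7 (v(b) = (b + 1)/7 = (1 + b)/7 = ⅐ + b/7)
G(c) = 3*c²/7 (G(c) = (c*(⅐ + (⅐)*2))*c = (c*(⅐ + 2/7))*c = (c*(3/7))*c = (3*c/7)*c = 3*c²/7)
(-282 + G(8))*237 + (-145823 - (21039 - 93751)) = (-282 + (3/7)*8²)*237 + (-145823 - (21039 - 93751)) = (-282 + (3/7)*64)*237 + (-145823 - 1*(-72712)) = (-282 + 192/7)*237 + (-145823 + 72712) = -1782/7*237 - 73111 = -422334/7 - 73111 = -934111/7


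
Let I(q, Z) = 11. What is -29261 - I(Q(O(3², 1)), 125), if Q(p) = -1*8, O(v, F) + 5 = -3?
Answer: -29272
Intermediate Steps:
O(v, F) = -8 (O(v, F) = -5 - 3 = -8)
Q(p) = -8
-29261 - I(Q(O(3², 1)), 125) = -29261 - 1*11 = -29261 - 11 = -29272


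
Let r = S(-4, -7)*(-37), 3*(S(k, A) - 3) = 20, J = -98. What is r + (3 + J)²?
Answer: 26002/3 ≈ 8667.3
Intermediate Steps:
S(k, A) = 29/3 (S(k, A) = 3 + (⅓)*20 = 3 + 20/3 = 29/3)
r = -1073/3 (r = (29/3)*(-37) = -1073/3 ≈ -357.67)
r + (3 + J)² = -1073/3 + (3 - 98)² = -1073/3 + (-95)² = -1073/3 + 9025 = 26002/3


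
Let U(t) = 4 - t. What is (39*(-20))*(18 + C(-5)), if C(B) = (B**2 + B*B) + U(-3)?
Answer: -58500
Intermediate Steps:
C(B) = 7 + 2*B**2 (C(B) = (B**2 + B*B) + (4 - 1*(-3)) = (B**2 + B**2) + (4 + 3) = 2*B**2 + 7 = 7 + 2*B**2)
(39*(-20))*(18 + C(-5)) = (39*(-20))*(18 + (7 + 2*(-5)**2)) = -780*(18 + (7 + 2*25)) = -780*(18 + (7 + 50)) = -780*(18 + 57) = -780*75 = -58500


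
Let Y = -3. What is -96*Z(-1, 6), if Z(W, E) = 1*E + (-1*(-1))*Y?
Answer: -288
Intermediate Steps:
Z(W, E) = -3 + E (Z(W, E) = 1*E - 1*(-1)*(-3) = E + 1*(-3) = E - 3 = -3 + E)
-96*Z(-1, 6) = -96*(-3 + 6) = -96*3 = -288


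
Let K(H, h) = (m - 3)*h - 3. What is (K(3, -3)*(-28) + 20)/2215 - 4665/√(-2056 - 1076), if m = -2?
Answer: -316/2215 + 1555*I*√87/174 ≈ -0.14266 + 83.357*I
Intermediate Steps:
K(H, h) = -3 - 5*h (K(H, h) = (-2 - 3)*h - 3 = -5*h - 3 = -3 - 5*h)
(K(3, -3)*(-28) + 20)/2215 - 4665/√(-2056 - 1076) = ((-3 - 5*(-3))*(-28) + 20)/2215 - 4665/√(-2056 - 1076) = ((-3 + 15)*(-28) + 20)*(1/2215) - 4665*(-I*√87/522) = (12*(-28) + 20)*(1/2215) - 4665*(-I*√87/522) = (-336 + 20)*(1/2215) - (-1555)*I*√87/174 = -316*1/2215 + 1555*I*√87/174 = -316/2215 + 1555*I*√87/174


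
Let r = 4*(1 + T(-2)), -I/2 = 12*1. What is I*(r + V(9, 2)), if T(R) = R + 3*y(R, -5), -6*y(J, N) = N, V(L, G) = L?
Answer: -360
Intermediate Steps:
y(J, N) = -N/6
I = -24 ≈ -24.000
T(R) = 5/2 + R (T(R) = R + 3*(-⅙*(-5)) = R + 3*(⅚) = R + 5/2 = 5/2 + R)
r = 6 (r = 4*(1 + (5/2 - 2)) = 4*(1 + ½) = 4*(3/2) = 6)
I*(r + V(9, 2)) = -24*(6 + 9) = -24*15 = -360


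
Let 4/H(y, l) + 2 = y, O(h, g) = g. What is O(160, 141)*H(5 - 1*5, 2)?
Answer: -282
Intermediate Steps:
H(y, l) = 4/(-2 + y)
O(160, 141)*H(5 - 1*5, 2) = 141*(4/(-2 + (5 - 1*5))) = 141*(4/(-2 + (5 - 5))) = 141*(4/(-2 + 0)) = 141*(4/(-2)) = 141*(4*(-½)) = 141*(-2) = -282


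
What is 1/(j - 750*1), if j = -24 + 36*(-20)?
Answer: -1/1494 ≈ -0.00066934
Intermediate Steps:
j = -744 (j = -24 - 720 = -744)
1/(j - 750*1) = 1/(-744 - 750*1) = 1/(-744 - 750) = 1/(-1494) = -1/1494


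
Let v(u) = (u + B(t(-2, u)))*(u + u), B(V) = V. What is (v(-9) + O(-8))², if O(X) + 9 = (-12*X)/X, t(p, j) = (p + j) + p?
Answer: 140625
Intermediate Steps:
t(p, j) = j + 2*p (t(p, j) = (j + p) + p = j + 2*p)
v(u) = 2*u*(-4 + 2*u) (v(u) = (u + (u + 2*(-2)))*(u + u) = (u + (u - 4))*(2*u) = (u + (-4 + u))*(2*u) = (-4 + 2*u)*(2*u) = 2*u*(-4 + 2*u))
O(X) = -21 (O(X) = -9 + (-12*X)/X = -9 - 12 = -21)
(v(-9) + O(-8))² = (4*(-9)*(-2 - 9) - 21)² = (4*(-9)*(-11) - 21)² = (396 - 21)² = 375² = 140625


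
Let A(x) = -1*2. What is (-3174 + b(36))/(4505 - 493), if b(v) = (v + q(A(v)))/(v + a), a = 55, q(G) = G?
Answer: -72200/91273 ≈ -0.79103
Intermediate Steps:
A(x) = -2
b(v) = (-2 + v)/(55 + v) (b(v) = (v - 2)/(v + 55) = (-2 + v)/(55 + v))
(-3174 + b(36))/(4505 - 493) = (-3174 + (-2 + 36)/(55 + 36))/(4505 - 493) = (-3174 + 34/91)/4012 = (-3174 + (1/91)*34)*(1/4012) = (-3174 + 34/91)*(1/4012) = -288800/91*1/4012 = -72200/91273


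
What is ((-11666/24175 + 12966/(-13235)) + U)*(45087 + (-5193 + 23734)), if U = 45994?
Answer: 187264765051276664/63991225 ≈ 2.9264e+9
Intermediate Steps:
((-11666/24175 + 12966/(-13235)) + U)*(45087 + (-5193 + 23734)) = ((-11666/24175 + 12966/(-13235)) + 45994)*(45087 + (-5193 + 23734)) = ((-11666*1/24175 + 12966*(-1/13235)) + 45994)*(45087 + 18541) = ((-11666/24175 - 12966/13235) + 45994)*63628 = (-93570512/63991225 + 45994)*63628 = (2943118832138/63991225)*63628 = 187264765051276664/63991225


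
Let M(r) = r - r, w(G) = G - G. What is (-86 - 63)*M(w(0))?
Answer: 0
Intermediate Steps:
w(G) = 0
M(r) = 0
(-86 - 63)*M(w(0)) = (-86 - 63)*0 = -149*0 = 0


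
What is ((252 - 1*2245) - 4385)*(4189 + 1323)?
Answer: -35155536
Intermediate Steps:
((252 - 1*2245) - 4385)*(4189 + 1323) = ((252 - 2245) - 4385)*5512 = (-1993 - 4385)*5512 = -6378*5512 = -35155536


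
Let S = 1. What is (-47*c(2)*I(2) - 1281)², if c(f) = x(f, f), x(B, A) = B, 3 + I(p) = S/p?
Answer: 1094116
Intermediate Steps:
I(p) = -3 + 1/p
c(f) = f
(-47*c(2)*I(2) - 1281)² = (-94*(-3 + 1/2) - 1281)² = (-94*(-3 + ½) - 1281)² = (-94*(-5)/2 - 1281)² = (-47*(-5) - 1281)² = (235 - 1281)² = (-1046)² = 1094116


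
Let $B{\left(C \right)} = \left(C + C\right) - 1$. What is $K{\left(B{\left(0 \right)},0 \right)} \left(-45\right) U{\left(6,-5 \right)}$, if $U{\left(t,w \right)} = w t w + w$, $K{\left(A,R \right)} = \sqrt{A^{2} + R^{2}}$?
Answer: $-6525$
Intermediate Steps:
$B{\left(C \right)} = -1 + 2 C$ ($B{\left(C \right)} = 2 C - 1 = -1 + 2 C$)
$U{\left(t,w \right)} = w + t w^{2}$ ($U{\left(t,w \right)} = t w w + w = t w^{2} + w = w + t w^{2}$)
$K{\left(B{\left(0 \right)},0 \right)} \left(-45\right) U{\left(6,-5 \right)} = \sqrt{\left(-1 + 2 \cdot 0\right)^{2} + 0^{2}} \left(-45\right) \left(- 5 \left(1 + 6 \left(-5\right)\right)\right) = \sqrt{\left(-1 + 0\right)^{2} + 0} \left(-45\right) \left(- 5 \left(1 - 30\right)\right) = \sqrt{\left(-1\right)^{2} + 0} \left(-45\right) \left(\left(-5\right) \left(-29\right)\right) = \sqrt{1 + 0} \left(-45\right) 145 = \sqrt{1} \left(-45\right) 145 = 1 \left(-45\right) 145 = \left(-45\right) 145 = -6525$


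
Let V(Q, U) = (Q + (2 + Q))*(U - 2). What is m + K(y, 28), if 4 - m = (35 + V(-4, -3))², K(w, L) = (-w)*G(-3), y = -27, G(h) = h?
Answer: -4302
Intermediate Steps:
V(Q, U) = (-2 + U)*(2 + 2*Q) (V(Q, U) = (2 + 2*Q)*(-2 + U) = (-2 + U)*(2 + 2*Q))
K(w, L) = 3*w (K(w, L) = -w*(-3) = 3*w)
m = -4221 (m = 4 - (35 + (-4 - 4*(-4) + 2*(-3) + 2*(-4)*(-3)))² = 4 - (35 + (-4 + 16 - 6 + 24))² = 4 - (35 + 30)² = 4 - 1*65² = 4 - 1*4225 = 4 - 4225 = -4221)
m + K(y, 28) = -4221 + 3*(-27) = -4221 - 81 = -4302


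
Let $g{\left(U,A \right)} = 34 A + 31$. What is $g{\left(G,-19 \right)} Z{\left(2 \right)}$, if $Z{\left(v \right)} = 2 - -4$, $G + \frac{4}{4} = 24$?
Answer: $-3690$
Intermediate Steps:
$G = 23$ ($G = -1 + 24 = 23$)
$Z{\left(v \right)} = 6$ ($Z{\left(v \right)} = 2 + 4 = 6$)
$g{\left(U,A \right)} = 31 + 34 A$
$g{\left(G,-19 \right)} Z{\left(2 \right)} = \left(31 + 34 \left(-19\right)\right) 6 = \left(31 - 646\right) 6 = \left(-615\right) 6 = -3690$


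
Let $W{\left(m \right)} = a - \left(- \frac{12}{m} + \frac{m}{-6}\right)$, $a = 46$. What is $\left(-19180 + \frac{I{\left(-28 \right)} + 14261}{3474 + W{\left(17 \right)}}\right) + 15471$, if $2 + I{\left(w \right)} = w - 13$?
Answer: $- \frac{1331568073}{359401} \approx -3705.0$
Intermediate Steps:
$I{\left(w \right)} = -15 + w$ ($I{\left(w \right)} = -2 + \left(w - 13\right) = -2 + \left(-13 + w\right) = -15 + w$)
$W{\left(m \right)} = 46 + \frac{12}{m} + \frac{m}{6}$ ($W{\left(m \right)} = 46 - \left(- \frac{12}{m} + \frac{m}{-6}\right) = 46 - \left(- \frac{12}{m} + m \left(- \frac{1}{6}\right)\right) = 46 - \left(- \frac{12}{m} - \frac{m}{6}\right) = 46 + \left(\frac{12}{m} + \frac{m}{6}\right) = 46 + \frac{12}{m} + \frac{m}{6}$)
$\left(-19180 + \frac{I{\left(-28 \right)} + 14261}{3474 + W{\left(17 \right)}}\right) + 15471 = \left(-19180 + \frac{\left(-15 - 28\right) + 14261}{3474 + \left(46 + \frac{12}{17} + \frac{1}{6} \cdot 17\right)}\right) + 15471 = \left(-19180 + \frac{-43 + 14261}{3474 + \left(46 + 12 \cdot \frac{1}{17} + \frac{17}{6}\right)}\right) + 15471 = \left(-19180 + \frac{14218}{3474 + \left(46 + \frac{12}{17} + \frac{17}{6}\right)}\right) + 15471 = \left(-19180 + \frac{14218}{3474 + \frac{5053}{102}}\right) + 15471 = \left(-19180 + \frac{14218}{\frac{359401}{102}}\right) + 15471 = \left(-19180 + 14218 \cdot \frac{102}{359401}\right) + 15471 = \left(-19180 + \frac{1450236}{359401}\right) + 15471 = - \frac{6891860944}{359401} + 15471 = - \frac{1331568073}{359401}$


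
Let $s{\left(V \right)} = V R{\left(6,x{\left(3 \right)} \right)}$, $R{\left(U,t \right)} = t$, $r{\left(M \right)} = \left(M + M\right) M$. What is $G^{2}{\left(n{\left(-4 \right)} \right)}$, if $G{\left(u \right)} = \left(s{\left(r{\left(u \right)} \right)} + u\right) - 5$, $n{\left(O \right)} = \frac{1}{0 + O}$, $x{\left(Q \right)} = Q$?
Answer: $\frac{1521}{64} \approx 23.766$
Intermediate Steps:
$r{\left(M \right)} = 2 M^{2}$ ($r{\left(M \right)} = 2 M M = 2 M^{2}$)
$s{\left(V \right)} = 3 V$ ($s{\left(V \right)} = V 3 = 3 V$)
$n{\left(O \right)} = \frac{1}{O}$
$G{\left(u \right)} = -5 + u + 6 u^{2}$ ($G{\left(u \right)} = \left(3 \cdot 2 u^{2} + u\right) - 5 = \left(6 u^{2} + u\right) - 5 = \left(u + 6 u^{2}\right) - 5 = -5 + u + 6 u^{2}$)
$G^{2}{\left(n{\left(-4 \right)} \right)} = \left(-5 + \frac{1}{-4} + 6 \left(\frac{1}{-4}\right)^{2}\right)^{2} = \left(-5 - \frac{1}{4} + 6 \left(- \frac{1}{4}\right)^{2}\right)^{2} = \left(-5 - \frac{1}{4} + 6 \cdot \frac{1}{16}\right)^{2} = \left(-5 - \frac{1}{4} + \frac{3}{8}\right)^{2} = \left(- \frac{39}{8}\right)^{2} = \frac{1521}{64}$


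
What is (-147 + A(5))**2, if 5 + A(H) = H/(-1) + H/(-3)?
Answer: 226576/9 ≈ 25175.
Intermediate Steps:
A(H) = -5 - 4*H/3 (A(H) = -5 + (H/(-1) + H/(-3)) = -5 + (H*(-1) + H*(-1/3)) = -5 + (-H - H/3) = -5 - 4*H/3)
(-147 + A(5))**2 = (-147 + (-5 - 4/3*5))**2 = (-147 + (-5 - 20/3))**2 = (-147 - 35/3)**2 = (-476/3)**2 = 226576/9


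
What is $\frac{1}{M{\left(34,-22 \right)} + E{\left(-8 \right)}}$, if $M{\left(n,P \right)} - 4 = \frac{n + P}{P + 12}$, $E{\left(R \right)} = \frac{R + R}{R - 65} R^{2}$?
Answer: $\frac{365}{6142} \approx 0.059427$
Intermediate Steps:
$E{\left(R \right)} = \frac{2 R^{3}}{-65 + R}$ ($E{\left(R \right)} = \frac{2 R}{-65 + R} R^{2} = \frac{2 R^{3}}{-65 + R}$)
$M{\left(n,P \right)} = 4 + \frac{P + n}{12 + P}$ ($M{\left(n,P \right)} = 4 + \frac{n + P}{P + 12} = 4 + \frac{P + n}{12 + P}$)
$\frac{1}{M{\left(34,-22 \right)} + E{\left(-8 \right)}} = \frac{1}{\frac{48 + 34 + 5 \left(-22\right)}{12 - 22} + \frac{2 \left(-8\right)^{3}}{-65 - 8}} = \frac{1}{\frac{48 + 34 - 110}{-10} + 2 \left(-512\right) \frac{1}{-73}} = \frac{1}{\left(- \frac{1}{10}\right) \left(-28\right) + 2 \left(-512\right) \left(- \frac{1}{73}\right)} = \frac{1}{\frac{14}{5} + \frac{1024}{73}} = \frac{1}{\frac{6142}{365}} = \frac{365}{6142}$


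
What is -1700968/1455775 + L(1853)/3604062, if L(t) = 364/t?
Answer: -811401414051682/694438665890475 ≈ -1.1684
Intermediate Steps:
-1700968/1455775 + L(1853)/3604062 = -1700968/1455775 + (364/1853)/3604062 = -1700968*1/1455775 + (364*(1/1853))*(1/3604062) = -1700968/1455775 + (364/1853)*(1/3604062) = -1700968/1455775 + 26/477023349 = -811401414051682/694438665890475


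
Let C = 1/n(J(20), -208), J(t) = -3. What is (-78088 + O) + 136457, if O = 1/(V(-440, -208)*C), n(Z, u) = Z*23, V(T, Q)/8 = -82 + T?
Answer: 81249671/1392 ≈ 58369.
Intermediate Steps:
V(T, Q) = -656 + 8*T (V(T, Q) = 8*(-82 + T) = -656 + 8*T)
n(Z, u) = 23*Z
C = -1/69 (C = 1/(23*(-3)) = 1/(-69) = -1/69 ≈ -0.014493)
O = 23/1392 (O = 1/((-656 + 8*(-440))*(-1/69)) = -69/(-656 - 3520) = -69/(-4176) = -1/4176*(-69) = 23/1392 ≈ 0.016523)
(-78088 + O) + 136457 = (-78088 + 23/1392) + 136457 = -108698473/1392 + 136457 = 81249671/1392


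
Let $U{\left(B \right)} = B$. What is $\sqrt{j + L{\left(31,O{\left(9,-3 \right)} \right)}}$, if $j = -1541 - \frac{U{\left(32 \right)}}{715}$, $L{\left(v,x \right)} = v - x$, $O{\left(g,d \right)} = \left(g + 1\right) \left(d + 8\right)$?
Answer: $\frac{2 i \sqrt{199383470}}{715} \approx 39.497 i$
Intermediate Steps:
$O{\left(g,d \right)} = \left(1 + g\right) \left(8 + d\right)$
$j = - \frac{1101847}{715}$ ($j = -1541 - \frac{32}{715} = - \frac{1101847}{715} \approx -1541.0$)
$\sqrt{j + L{\left(31,O{\left(9,-3 \right)} \right)}} = \sqrt{- \frac{1101847}{715} + \left(31 - \left(8 - 3 + 8 \cdot 9 - 27\right)\right)} = \sqrt{- \frac{1101847}{715} + \left(31 - \left(8 - 3 + 72 - 27\right)\right)} = \sqrt{- \frac{1101847}{715} + \left(31 - 50\right)} = \sqrt{- \frac{1101847}{715} - 19} = \sqrt{- \frac{1115432}{715}} = \frac{2 i \sqrt{199383470}}{715}$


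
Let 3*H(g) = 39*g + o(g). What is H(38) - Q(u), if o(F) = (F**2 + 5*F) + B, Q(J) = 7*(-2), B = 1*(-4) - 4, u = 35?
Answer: 1050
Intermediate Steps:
B = -8 (B = -4 - 4 = -8)
Q(J) = -14
o(F) = -8 + F**2 + 5*F (o(F) = (F**2 + 5*F) - 8 = -8 + F**2 + 5*F)
H(g) = -8/3 + g**2/3 + 44*g/3 (H(g) = (39*g + (-8 + g**2 + 5*g))/3 = (-8 + g**2 + 44*g)/3 = -8/3 + g**2/3 + 44*g/3)
H(38) - Q(u) = (-8/3 + (1/3)*38**2 + (44/3)*38) - 1*(-14) = (-8/3 + (1/3)*1444 + 1672/3) + 14 = (-8/3 + 1444/3 + 1672/3) + 14 = 1036 + 14 = 1050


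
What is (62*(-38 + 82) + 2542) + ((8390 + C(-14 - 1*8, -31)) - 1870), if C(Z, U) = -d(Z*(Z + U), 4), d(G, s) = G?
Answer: 10624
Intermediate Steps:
C(Z, U) = -Z*(U + Z) (C(Z, U) = -Z*(Z + U) = -Z*(U + Z))
(62*(-38 + 82) + 2542) + ((8390 + C(-14 - 1*8, -31)) - 1870) = (62*(-38 + 82) + 2542) + ((8390 - (-14 - 1*8)*(-31 + (-14 - 1*8))) - 1870) = (62*44 + 2542) + ((8390 - (-14 - 8)*(-31 + (-14 - 8))) - 1870) = (2728 + 2542) + ((8390 - 1*(-22)*(-31 - 22)) - 1870) = 5270 + ((8390 - 1*(-22)*(-53)) - 1870) = 5270 + ((8390 - 1166) - 1870) = 5270 + (7224 - 1870) = 5270 + 5354 = 10624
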